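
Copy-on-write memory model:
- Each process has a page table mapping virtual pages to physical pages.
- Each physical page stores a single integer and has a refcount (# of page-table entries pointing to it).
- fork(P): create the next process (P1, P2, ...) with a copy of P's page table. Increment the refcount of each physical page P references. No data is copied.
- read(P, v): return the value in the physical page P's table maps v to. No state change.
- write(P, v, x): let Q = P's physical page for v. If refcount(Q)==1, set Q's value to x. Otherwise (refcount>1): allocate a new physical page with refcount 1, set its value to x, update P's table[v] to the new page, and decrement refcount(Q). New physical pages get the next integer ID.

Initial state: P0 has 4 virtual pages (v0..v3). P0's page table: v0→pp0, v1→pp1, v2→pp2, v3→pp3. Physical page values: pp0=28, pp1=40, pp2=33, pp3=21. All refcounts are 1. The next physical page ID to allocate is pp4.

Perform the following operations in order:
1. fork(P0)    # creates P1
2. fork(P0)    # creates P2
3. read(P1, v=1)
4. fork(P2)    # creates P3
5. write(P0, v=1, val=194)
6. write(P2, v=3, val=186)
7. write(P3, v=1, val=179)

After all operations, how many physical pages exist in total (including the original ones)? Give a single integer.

Op 1: fork(P0) -> P1. 4 ppages; refcounts: pp0:2 pp1:2 pp2:2 pp3:2
Op 2: fork(P0) -> P2. 4 ppages; refcounts: pp0:3 pp1:3 pp2:3 pp3:3
Op 3: read(P1, v1) -> 40. No state change.
Op 4: fork(P2) -> P3. 4 ppages; refcounts: pp0:4 pp1:4 pp2:4 pp3:4
Op 5: write(P0, v1, 194). refcount(pp1)=4>1 -> COPY to pp4. 5 ppages; refcounts: pp0:4 pp1:3 pp2:4 pp3:4 pp4:1
Op 6: write(P2, v3, 186). refcount(pp3)=4>1 -> COPY to pp5. 6 ppages; refcounts: pp0:4 pp1:3 pp2:4 pp3:3 pp4:1 pp5:1
Op 7: write(P3, v1, 179). refcount(pp1)=3>1 -> COPY to pp6. 7 ppages; refcounts: pp0:4 pp1:2 pp2:4 pp3:3 pp4:1 pp5:1 pp6:1

Answer: 7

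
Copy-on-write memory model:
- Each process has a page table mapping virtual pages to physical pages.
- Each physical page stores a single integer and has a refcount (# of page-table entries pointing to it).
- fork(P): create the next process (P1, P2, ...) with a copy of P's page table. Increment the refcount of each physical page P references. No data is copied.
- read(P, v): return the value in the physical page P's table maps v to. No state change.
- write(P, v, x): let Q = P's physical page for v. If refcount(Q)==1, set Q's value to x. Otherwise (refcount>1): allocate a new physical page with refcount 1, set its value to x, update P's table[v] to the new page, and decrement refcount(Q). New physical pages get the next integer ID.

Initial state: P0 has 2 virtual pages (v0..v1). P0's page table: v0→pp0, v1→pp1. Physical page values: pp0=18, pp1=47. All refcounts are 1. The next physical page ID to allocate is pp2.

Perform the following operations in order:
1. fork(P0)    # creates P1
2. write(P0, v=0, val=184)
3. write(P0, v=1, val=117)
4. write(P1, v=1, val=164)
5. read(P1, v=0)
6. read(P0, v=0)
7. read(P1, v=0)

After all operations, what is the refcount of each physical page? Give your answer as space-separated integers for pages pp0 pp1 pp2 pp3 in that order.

Op 1: fork(P0) -> P1. 2 ppages; refcounts: pp0:2 pp1:2
Op 2: write(P0, v0, 184). refcount(pp0)=2>1 -> COPY to pp2. 3 ppages; refcounts: pp0:1 pp1:2 pp2:1
Op 3: write(P0, v1, 117). refcount(pp1)=2>1 -> COPY to pp3. 4 ppages; refcounts: pp0:1 pp1:1 pp2:1 pp3:1
Op 4: write(P1, v1, 164). refcount(pp1)=1 -> write in place. 4 ppages; refcounts: pp0:1 pp1:1 pp2:1 pp3:1
Op 5: read(P1, v0) -> 18. No state change.
Op 6: read(P0, v0) -> 184. No state change.
Op 7: read(P1, v0) -> 18. No state change.

Answer: 1 1 1 1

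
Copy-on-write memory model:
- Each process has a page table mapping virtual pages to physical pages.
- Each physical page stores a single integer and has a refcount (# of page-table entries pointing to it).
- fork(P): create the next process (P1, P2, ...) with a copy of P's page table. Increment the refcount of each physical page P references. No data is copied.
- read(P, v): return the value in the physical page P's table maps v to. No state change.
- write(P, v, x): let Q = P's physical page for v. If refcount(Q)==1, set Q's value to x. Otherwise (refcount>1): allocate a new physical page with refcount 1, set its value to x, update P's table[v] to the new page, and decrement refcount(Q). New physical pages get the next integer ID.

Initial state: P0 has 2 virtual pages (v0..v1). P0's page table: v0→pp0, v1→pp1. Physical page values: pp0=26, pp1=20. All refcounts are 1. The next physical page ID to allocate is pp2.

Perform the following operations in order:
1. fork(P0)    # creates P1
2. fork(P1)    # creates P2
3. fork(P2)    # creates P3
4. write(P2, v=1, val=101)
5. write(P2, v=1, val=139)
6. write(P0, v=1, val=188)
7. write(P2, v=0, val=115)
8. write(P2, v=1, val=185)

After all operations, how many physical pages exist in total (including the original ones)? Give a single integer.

Answer: 5

Derivation:
Op 1: fork(P0) -> P1. 2 ppages; refcounts: pp0:2 pp1:2
Op 2: fork(P1) -> P2. 2 ppages; refcounts: pp0:3 pp1:3
Op 3: fork(P2) -> P3. 2 ppages; refcounts: pp0:4 pp1:4
Op 4: write(P2, v1, 101). refcount(pp1)=4>1 -> COPY to pp2. 3 ppages; refcounts: pp0:4 pp1:3 pp2:1
Op 5: write(P2, v1, 139). refcount(pp2)=1 -> write in place. 3 ppages; refcounts: pp0:4 pp1:3 pp2:1
Op 6: write(P0, v1, 188). refcount(pp1)=3>1 -> COPY to pp3. 4 ppages; refcounts: pp0:4 pp1:2 pp2:1 pp3:1
Op 7: write(P2, v0, 115). refcount(pp0)=4>1 -> COPY to pp4. 5 ppages; refcounts: pp0:3 pp1:2 pp2:1 pp3:1 pp4:1
Op 8: write(P2, v1, 185). refcount(pp2)=1 -> write in place. 5 ppages; refcounts: pp0:3 pp1:2 pp2:1 pp3:1 pp4:1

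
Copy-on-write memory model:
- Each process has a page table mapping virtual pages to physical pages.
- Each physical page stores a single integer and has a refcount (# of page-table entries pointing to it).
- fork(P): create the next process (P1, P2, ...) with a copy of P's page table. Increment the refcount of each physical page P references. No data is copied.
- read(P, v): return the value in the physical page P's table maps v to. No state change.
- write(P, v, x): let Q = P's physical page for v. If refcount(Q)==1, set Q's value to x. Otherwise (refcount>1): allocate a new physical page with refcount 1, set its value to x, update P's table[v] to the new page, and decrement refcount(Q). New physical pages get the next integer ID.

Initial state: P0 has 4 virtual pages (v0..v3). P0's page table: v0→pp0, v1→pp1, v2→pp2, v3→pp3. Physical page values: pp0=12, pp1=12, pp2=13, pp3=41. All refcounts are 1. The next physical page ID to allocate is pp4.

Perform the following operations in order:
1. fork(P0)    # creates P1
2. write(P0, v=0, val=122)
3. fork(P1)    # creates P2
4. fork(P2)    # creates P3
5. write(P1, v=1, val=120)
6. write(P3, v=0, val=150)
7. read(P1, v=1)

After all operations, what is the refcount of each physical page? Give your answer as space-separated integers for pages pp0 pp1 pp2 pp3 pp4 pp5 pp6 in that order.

Op 1: fork(P0) -> P1. 4 ppages; refcounts: pp0:2 pp1:2 pp2:2 pp3:2
Op 2: write(P0, v0, 122). refcount(pp0)=2>1 -> COPY to pp4. 5 ppages; refcounts: pp0:1 pp1:2 pp2:2 pp3:2 pp4:1
Op 3: fork(P1) -> P2. 5 ppages; refcounts: pp0:2 pp1:3 pp2:3 pp3:3 pp4:1
Op 4: fork(P2) -> P3. 5 ppages; refcounts: pp0:3 pp1:4 pp2:4 pp3:4 pp4:1
Op 5: write(P1, v1, 120). refcount(pp1)=4>1 -> COPY to pp5. 6 ppages; refcounts: pp0:3 pp1:3 pp2:4 pp3:4 pp4:1 pp5:1
Op 6: write(P3, v0, 150). refcount(pp0)=3>1 -> COPY to pp6. 7 ppages; refcounts: pp0:2 pp1:3 pp2:4 pp3:4 pp4:1 pp5:1 pp6:1
Op 7: read(P1, v1) -> 120. No state change.

Answer: 2 3 4 4 1 1 1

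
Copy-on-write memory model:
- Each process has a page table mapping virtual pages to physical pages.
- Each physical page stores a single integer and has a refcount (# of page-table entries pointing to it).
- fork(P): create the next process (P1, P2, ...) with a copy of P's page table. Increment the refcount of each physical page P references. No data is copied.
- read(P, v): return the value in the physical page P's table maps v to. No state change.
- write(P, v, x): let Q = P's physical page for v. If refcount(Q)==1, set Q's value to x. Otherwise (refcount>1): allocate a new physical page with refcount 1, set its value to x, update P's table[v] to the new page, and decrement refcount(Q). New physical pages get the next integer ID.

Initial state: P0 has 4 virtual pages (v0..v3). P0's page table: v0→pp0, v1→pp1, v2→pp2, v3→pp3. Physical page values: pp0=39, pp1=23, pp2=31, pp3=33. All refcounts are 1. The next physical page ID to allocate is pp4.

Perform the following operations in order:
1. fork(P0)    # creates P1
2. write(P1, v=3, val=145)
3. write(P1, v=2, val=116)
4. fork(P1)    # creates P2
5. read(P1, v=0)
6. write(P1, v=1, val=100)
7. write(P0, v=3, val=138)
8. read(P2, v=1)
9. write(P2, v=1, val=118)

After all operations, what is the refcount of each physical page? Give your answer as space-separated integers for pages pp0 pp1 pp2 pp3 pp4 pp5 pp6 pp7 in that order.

Op 1: fork(P0) -> P1. 4 ppages; refcounts: pp0:2 pp1:2 pp2:2 pp3:2
Op 2: write(P1, v3, 145). refcount(pp3)=2>1 -> COPY to pp4. 5 ppages; refcounts: pp0:2 pp1:2 pp2:2 pp3:1 pp4:1
Op 3: write(P1, v2, 116). refcount(pp2)=2>1 -> COPY to pp5. 6 ppages; refcounts: pp0:2 pp1:2 pp2:1 pp3:1 pp4:1 pp5:1
Op 4: fork(P1) -> P2. 6 ppages; refcounts: pp0:3 pp1:3 pp2:1 pp3:1 pp4:2 pp5:2
Op 5: read(P1, v0) -> 39. No state change.
Op 6: write(P1, v1, 100). refcount(pp1)=3>1 -> COPY to pp6. 7 ppages; refcounts: pp0:3 pp1:2 pp2:1 pp3:1 pp4:2 pp5:2 pp6:1
Op 7: write(P0, v3, 138). refcount(pp3)=1 -> write in place. 7 ppages; refcounts: pp0:3 pp1:2 pp2:1 pp3:1 pp4:2 pp5:2 pp6:1
Op 8: read(P2, v1) -> 23. No state change.
Op 9: write(P2, v1, 118). refcount(pp1)=2>1 -> COPY to pp7. 8 ppages; refcounts: pp0:3 pp1:1 pp2:1 pp3:1 pp4:2 pp5:2 pp6:1 pp7:1

Answer: 3 1 1 1 2 2 1 1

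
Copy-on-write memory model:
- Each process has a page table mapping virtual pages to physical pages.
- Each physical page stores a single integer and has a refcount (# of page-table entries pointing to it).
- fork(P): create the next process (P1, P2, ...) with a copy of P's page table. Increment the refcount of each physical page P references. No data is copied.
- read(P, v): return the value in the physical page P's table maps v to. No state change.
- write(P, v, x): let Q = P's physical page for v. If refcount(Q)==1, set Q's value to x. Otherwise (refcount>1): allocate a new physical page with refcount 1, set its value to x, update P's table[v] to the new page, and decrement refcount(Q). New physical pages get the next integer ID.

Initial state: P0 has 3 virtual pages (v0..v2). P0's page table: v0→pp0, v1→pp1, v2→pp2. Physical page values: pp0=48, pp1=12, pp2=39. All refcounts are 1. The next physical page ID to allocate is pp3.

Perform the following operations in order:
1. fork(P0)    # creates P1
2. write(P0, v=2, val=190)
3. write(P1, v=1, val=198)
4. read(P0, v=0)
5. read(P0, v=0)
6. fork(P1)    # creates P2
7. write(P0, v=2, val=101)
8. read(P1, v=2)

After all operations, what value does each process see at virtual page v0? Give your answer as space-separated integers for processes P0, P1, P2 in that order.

Op 1: fork(P0) -> P1. 3 ppages; refcounts: pp0:2 pp1:2 pp2:2
Op 2: write(P0, v2, 190). refcount(pp2)=2>1 -> COPY to pp3. 4 ppages; refcounts: pp0:2 pp1:2 pp2:1 pp3:1
Op 3: write(P1, v1, 198). refcount(pp1)=2>1 -> COPY to pp4. 5 ppages; refcounts: pp0:2 pp1:1 pp2:1 pp3:1 pp4:1
Op 4: read(P0, v0) -> 48. No state change.
Op 5: read(P0, v0) -> 48. No state change.
Op 6: fork(P1) -> P2. 5 ppages; refcounts: pp0:3 pp1:1 pp2:2 pp3:1 pp4:2
Op 7: write(P0, v2, 101). refcount(pp3)=1 -> write in place. 5 ppages; refcounts: pp0:3 pp1:1 pp2:2 pp3:1 pp4:2
Op 8: read(P1, v2) -> 39. No state change.
P0: v0 -> pp0 = 48
P1: v0 -> pp0 = 48
P2: v0 -> pp0 = 48

Answer: 48 48 48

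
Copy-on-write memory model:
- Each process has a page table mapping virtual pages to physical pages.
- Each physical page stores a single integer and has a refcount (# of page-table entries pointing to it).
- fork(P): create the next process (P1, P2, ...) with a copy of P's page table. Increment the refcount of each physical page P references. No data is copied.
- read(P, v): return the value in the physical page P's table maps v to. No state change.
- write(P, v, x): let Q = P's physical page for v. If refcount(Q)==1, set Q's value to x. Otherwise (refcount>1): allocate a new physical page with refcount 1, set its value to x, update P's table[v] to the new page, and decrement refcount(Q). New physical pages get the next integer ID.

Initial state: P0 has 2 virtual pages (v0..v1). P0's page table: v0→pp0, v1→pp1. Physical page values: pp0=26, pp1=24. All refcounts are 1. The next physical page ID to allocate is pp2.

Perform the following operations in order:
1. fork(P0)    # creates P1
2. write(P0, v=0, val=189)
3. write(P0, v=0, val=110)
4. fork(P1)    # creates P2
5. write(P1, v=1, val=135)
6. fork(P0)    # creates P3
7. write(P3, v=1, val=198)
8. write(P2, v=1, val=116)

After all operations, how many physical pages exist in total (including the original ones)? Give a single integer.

Answer: 6

Derivation:
Op 1: fork(P0) -> P1. 2 ppages; refcounts: pp0:2 pp1:2
Op 2: write(P0, v0, 189). refcount(pp0)=2>1 -> COPY to pp2. 3 ppages; refcounts: pp0:1 pp1:2 pp2:1
Op 3: write(P0, v0, 110). refcount(pp2)=1 -> write in place. 3 ppages; refcounts: pp0:1 pp1:2 pp2:1
Op 4: fork(P1) -> P2. 3 ppages; refcounts: pp0:2 pp1:3 pp2:1
Op 5: write(P1, v1, 135). refcount(pp1)=3>1 -> COPY to pp3. 4 ppages; refcounts: pp0:2 pp1:2 pp2:1 pp3:1
Op 6: fork(P0) -> P3. 4 ppages; refcounts: pp0:2 pp1:3 pp2:2 pp3:1
Op 7: write(P3, v1, 198). refcount(pp1)=3>1 -> COPY to pp4. 5 ppages; refcounts: pp0:2 pp1:2 pp2:2 pp3:1 pp4:1
Op 8: write(P2, v1, 116). refcount(pp1)=2>1 -> COPY to pp5. 6 ppages; refcounts: pp0:2 pp1:1 pp2:2 pp3:1 pp4:1 pp5:1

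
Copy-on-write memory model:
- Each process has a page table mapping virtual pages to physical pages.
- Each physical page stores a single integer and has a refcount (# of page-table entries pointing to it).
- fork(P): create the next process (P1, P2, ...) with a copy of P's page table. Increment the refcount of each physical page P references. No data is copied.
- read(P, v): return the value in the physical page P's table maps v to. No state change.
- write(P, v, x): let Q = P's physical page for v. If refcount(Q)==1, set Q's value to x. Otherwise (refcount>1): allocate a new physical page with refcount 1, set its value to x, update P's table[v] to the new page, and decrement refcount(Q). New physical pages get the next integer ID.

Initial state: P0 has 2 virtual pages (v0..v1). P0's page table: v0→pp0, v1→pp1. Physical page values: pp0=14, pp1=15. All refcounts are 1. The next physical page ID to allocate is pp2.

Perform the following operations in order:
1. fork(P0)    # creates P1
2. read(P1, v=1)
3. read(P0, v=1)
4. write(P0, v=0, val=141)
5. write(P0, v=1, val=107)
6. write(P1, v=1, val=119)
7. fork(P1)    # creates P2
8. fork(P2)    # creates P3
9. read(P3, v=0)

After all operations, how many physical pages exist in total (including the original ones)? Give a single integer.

Answer: 4

Derivation:
Op 1: fork(P0) -> P1. 2 ppages; refcounts: pp0:2 pp1:2
Op 2: read(P1, v1) -> 15. No state change.
Op 3: read(P0, v1) -> 15. No state change.
Op 4: write(P0, v0, 141). refcount(pp0)=2>1 -> COPY to pp2. 3 ppages; refcounts: pp0:1 pp1:2 pp2:1
Op 5: write(P0, v1, 107). refcount(pp1)=2>1 -> COPY to pp3. 4 ppages; refcounts: pp0:1 pp1:1 pp2:1 pp3:1
Op 6: write(P1, v1, 119). refcount(pp1)=1 -> write in place. 4 ppages; refcounts: pp0:1 pp1:1 pp2:1 pp3:1
Op 7: fork(P1) -> P2. 4 ppages; refcounts: pp0:2 pp1:2 pp2:1 pp3:1
Op 8: fork(P2) -> P3. 4 ppages; refcounts: pp0:3 pp1:3 pp2:1 pp3:1
Op 9: read(P3, v0) -> 14. No state change.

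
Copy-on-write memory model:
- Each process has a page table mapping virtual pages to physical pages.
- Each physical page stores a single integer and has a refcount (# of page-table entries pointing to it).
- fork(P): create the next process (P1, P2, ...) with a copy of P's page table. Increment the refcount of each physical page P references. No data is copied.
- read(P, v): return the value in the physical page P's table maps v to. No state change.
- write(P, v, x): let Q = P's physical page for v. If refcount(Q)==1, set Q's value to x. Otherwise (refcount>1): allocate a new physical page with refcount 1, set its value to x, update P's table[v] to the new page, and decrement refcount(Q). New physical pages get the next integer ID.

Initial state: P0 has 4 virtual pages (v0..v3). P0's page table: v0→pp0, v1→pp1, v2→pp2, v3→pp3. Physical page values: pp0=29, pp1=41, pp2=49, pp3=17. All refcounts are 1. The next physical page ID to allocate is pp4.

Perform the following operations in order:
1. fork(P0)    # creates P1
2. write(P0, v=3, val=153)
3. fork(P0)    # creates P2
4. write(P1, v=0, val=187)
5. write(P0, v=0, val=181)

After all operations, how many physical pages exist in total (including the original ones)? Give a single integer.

Op 1: fork(P0) -> P1. 4 ppages; refcounts: pp0:2 pp1:2 pp2:2 pp3:2
Op 2: write(P0, v3, 153). refcount(pp3)=2>1 -> COPY to pp4. 5 ppages; refcounts: pp0:2 pp1:2 pp2:2 pp3:1 pp4:1
Op 3: fork(P0) -> P2. 5 ppages; refcounts: pp0:3 pp1:3 pp2:3 pp3:1 pp4:2
Op 4: write(P1, v0, 187). refcount(pp0)=3>1 -> COPY to pp5. 6 ppages; refcounts: pp0:2 pp1:3 pp2:3 pp3:1 pp4:2 pp5:1
Op 5: write(P0, v0, 181). refcount(pp0)=2>1 -> COPY to pp6. 7 ppages; refcounts: pp0:1 pp1:3 pp2:3 pp3:1 pp4:2 pp5:1 pp6:1

Answer: 7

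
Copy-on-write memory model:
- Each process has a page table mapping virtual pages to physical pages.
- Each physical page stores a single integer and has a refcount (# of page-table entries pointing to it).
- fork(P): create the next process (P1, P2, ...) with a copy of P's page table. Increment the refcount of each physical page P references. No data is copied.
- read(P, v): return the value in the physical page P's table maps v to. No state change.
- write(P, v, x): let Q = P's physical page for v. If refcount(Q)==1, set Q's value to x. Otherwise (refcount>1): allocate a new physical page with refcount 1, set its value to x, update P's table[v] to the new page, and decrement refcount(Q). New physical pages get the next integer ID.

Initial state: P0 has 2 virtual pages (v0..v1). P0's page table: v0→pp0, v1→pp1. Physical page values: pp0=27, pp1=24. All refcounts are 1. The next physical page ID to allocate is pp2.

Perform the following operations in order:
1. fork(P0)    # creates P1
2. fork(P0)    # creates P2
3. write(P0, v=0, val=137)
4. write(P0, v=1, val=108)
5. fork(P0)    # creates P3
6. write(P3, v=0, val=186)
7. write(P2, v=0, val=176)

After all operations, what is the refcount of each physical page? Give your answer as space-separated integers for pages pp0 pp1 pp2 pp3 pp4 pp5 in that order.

Op 1: fork(P0) -> P1. 2 ppages; refcounts: pp0:2 pp1:2
Op 2: fork(P0) -> P2. 2 ppages; refcounts: pp0:3 pp1:3
Op 3: write(P0, v0, 137). refcount(pp0)=3>1 -> COPY to pp2. 3 ppages; refcounts: pp0:2 pp1:3 pp2:1
Op 4: write(P0, v1, 108). refcount(pp1)=3>1 -> COPY to pp3. 4 ppages; refcounts: pp0:2 pp1:2 pp2:1 pp3:1
Op 5: fork(P0) -> P3. 4 ppages; refcounts: pp0:2 pp1:2 pp2:2 pp3:2
Op 6: write(P3, v0, 186). refcount(pp2)=2>1 -> COPY to pp4. 5 ppages; refcounts: pp0:2 pp1:2 pp2:1 pp3:2 pp4:1
Op 7: write(P2, v0, 176). refcount(pp0)=2>1 -> COPY to pp5. 6 ppages; refcounts: pp0:1 pp1:2 pp2:1 pp3:2 pp4:1 pp5:1

Answer: 1 2 1 2 1 1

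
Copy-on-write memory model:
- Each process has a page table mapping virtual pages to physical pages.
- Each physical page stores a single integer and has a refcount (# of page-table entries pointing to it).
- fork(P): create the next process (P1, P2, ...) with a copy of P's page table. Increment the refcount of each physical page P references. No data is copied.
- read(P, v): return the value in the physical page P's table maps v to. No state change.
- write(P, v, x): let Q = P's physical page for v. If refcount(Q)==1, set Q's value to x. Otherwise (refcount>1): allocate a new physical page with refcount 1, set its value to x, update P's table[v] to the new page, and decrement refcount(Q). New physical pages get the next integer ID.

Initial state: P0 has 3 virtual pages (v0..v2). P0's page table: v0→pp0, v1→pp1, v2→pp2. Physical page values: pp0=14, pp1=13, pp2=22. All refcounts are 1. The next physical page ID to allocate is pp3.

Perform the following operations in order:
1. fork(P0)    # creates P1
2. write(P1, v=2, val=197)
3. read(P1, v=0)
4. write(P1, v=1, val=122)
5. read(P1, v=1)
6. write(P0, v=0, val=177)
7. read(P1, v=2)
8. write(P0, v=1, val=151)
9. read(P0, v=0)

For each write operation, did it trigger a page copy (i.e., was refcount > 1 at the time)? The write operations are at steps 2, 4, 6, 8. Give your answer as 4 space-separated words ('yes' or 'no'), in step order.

Op 1: fork(P0) -> P1. 3 ppages; refcounts: pp0:2 pp1:2 pp2:2
Op 2: write(P1, v2, 197). refcount(pp2)=2>1 -> COPY to pp3. 4 ppages; refcounts: pp0:2 pp1:2 pp2:1 pp3:1
Op 3: read(P1, v0) -> 14. No state change.
Op 4: write(P1, v1, 122). refcount(pp1)=2>1 -> COPY to pp4. 5 ppages; refcounts: pp0:2 pp1:1 pp2:1 pp3:1 pp4:1
Op 5: read(P1, v1) -> 122. No state change.
Op 6: write(P0, v0, 177). refcount(pp0)=2>1 -> COPY to pp5. 6 ppages; refcounts: pp0:1 pp1:1 pp2:1 pp3:1 pp4:1 pp5:1
Op 7: read(P1, v2) -> 197. No state change.
Op 8: write(P0, v1, 151). refcount(pp1)=1 -> write in place. 6 ppages; refcounts: pp0:1 pp1:1 pp2:1 pp3:1 pp4:1 pp5:1
Op 9: read(P0, v0) -> 177. No state change.

yes yes yes no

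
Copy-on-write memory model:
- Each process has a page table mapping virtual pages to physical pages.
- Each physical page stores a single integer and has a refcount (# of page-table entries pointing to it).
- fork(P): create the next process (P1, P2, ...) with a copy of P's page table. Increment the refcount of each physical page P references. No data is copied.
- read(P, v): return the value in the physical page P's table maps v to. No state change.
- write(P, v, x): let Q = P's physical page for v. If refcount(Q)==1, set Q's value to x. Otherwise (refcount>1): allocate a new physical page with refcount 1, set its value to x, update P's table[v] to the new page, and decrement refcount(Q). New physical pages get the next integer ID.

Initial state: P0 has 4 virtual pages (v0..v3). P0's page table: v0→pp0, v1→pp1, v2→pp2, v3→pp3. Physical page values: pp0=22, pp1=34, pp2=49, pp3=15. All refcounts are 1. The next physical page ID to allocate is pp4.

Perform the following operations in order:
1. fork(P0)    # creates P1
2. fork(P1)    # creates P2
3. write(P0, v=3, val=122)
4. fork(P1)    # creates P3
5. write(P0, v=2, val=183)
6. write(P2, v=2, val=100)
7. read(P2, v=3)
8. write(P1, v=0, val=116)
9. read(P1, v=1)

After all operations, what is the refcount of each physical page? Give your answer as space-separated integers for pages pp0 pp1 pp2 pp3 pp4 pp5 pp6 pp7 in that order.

Answer: 3 4 2 3 1 1 1 1

Derivation:
Op 1: fork(P0) -> P1. 4 ppages; refcounts: pp0:2 pp1:2 pp2:2 pp3:2
Op 2: fork(P1) -> P2. 4 ppages; refcounts: pp0:3 pp1:3 pp2:3 pp3:3
Op 3: write(P0, v3, 122). refcount(pp3)=3>1 -> COPY to pp4. 5 ppages; refcounts: pp0:3 pp1:3 pp2:3 pp3:2 pp4:1
Op 4: fork(P1) -> P3. 5 ppages; refcounts: pp0:4 pp1:4 pp2:4 pp3:3 pp4:1
Op 5: write(P0, v2, 183). refcount(pp2)=4>1 -> COPY to pp5. 6 ppages; refcounts: pp0:4 pp1:4 pp2:3 pp3:3 pp4:1 pp5:1
Op 6: write(P2, v2, 100). refcount(pp2)=3>1 -> COPY to pp6. 7 ppages; refcounts: pp0:4 pp1:4 pp2:2 pp3:3 pp4:1 pp5:1 pp6:1
Op 7: read(P2, v3) -> 15. No state change.
Op 8: write(P1, v0, 116). refcount(pp0)=4>1 -> COPY to pp7. 8 ppages; refcounts: pp0:3 pp1:4 pp2:2 pp3:3 pp4:1 pp5:1 pp6:1 pp7:1
Op 9: read(P1, v1) -> 34. No state change.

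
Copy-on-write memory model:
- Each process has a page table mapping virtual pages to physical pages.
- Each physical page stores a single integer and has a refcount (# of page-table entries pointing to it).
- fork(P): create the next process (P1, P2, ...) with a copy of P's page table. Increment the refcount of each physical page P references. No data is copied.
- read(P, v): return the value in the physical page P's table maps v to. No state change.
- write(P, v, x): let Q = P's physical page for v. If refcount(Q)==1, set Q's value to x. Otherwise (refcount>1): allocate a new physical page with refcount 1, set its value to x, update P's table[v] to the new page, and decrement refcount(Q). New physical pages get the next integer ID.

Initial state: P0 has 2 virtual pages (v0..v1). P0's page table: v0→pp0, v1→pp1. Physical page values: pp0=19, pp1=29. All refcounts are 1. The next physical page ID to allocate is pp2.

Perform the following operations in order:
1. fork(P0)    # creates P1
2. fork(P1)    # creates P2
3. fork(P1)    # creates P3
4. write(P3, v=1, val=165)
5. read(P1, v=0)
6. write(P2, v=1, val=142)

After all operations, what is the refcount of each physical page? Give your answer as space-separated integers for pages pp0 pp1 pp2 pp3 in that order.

Answer: 4 2 1 1

Derivation:
Op 1: fork(P0) -> P1. 2 ppages; refcounts: pp0:2 pp1:2
Op 2: fork(P1) -> P2. 2 ppages; refcounts: pp0:3 pp1:3
Op 3: fork(P1) -> P3. 2 ppages; refcounts: pp0:4 pp1:4
Op 4: write(P3, v1, 165). refcount(pp1)=4>1 -> COPY to pp2. 3 ppages; refcounts: pp0:4 pp1:3 pp2:1
Op 5: read(P1, v0) -> 19. No state change.
Op 6: write(P2, v1, 142). refcount(pp1)=3>1 -> COPY to pp3. 4 ppages; refcounts: pp0:4 pp1:2 pp2:1 pp3:1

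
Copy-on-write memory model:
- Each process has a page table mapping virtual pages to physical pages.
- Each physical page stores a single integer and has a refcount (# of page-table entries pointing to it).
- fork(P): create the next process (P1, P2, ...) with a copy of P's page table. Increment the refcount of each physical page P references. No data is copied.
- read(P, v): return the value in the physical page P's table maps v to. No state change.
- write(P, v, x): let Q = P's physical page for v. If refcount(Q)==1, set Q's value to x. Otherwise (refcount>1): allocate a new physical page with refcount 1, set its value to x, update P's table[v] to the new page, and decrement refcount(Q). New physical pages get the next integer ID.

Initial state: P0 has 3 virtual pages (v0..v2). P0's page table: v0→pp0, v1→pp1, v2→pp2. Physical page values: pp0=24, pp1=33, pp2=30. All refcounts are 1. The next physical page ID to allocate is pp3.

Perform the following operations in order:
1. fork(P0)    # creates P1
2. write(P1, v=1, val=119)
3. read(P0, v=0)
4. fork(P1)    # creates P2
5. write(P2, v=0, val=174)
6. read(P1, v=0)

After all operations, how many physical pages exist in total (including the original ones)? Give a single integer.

Op 1: fork(P0) -> P1. 3 ppages; refcounts: pp0:2 pp1:2 pp2:2
Op 2: write(P1, v1, 119). refcount(pp1)=2>1 -> COPY to pp3. 4 ppages; refcounts: pp0:2 pp1:1 pp2:2 pp3:1
Op 3: read(P0, v0) -> 24. No state change.
Op 4: fork(P1) -> P2. 4 ppages; refcounts: pp0:3 pp1:1 pp2:3 pp3:2
Op 5: write(P2, v0, 174). refcount(pp0)=3>1 -> COPY to pp4. 5 ppages; refcounts: pp0:2 pp1:1 pp2:3 pp3:2 pp4:1
Op 6: read(P1, v0) -> 24. No state change.

Answer: 5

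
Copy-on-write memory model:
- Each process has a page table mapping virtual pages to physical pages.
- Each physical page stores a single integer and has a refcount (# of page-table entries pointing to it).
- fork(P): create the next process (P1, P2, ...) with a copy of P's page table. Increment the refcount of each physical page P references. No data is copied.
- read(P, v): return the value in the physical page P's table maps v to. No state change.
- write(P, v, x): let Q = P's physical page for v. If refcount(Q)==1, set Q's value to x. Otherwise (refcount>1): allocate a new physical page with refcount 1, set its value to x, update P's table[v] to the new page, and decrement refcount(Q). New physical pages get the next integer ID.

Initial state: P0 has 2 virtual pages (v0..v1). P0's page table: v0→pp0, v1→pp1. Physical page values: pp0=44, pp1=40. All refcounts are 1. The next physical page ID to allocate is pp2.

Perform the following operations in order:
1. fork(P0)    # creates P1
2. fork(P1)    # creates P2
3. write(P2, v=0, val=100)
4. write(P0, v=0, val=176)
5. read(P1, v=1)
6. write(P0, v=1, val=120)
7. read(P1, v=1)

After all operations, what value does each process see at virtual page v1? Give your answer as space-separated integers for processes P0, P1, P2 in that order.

Answer: 120 40 40

Derivation:
Op 1: fork(P0) -> P1. 2 ppages; refcounts: pp0:2 pp1:2
Op 2: fork(P1) -> P2. 2 ppages; refcounts: pp0:3 pp1:3
Op 3: write(P2, v0, 100). refcount(pp0)=3>1 -> COPY to pp2. 3 ppages; refcounts: pp0:2 pp1:3 pp2:1
Op 4: write(P0, v0, 176). refcount(pp0)=2>1 -> COPY to pp3. 4 ppages; refcounts: pp0:1 pp1:3 pp2:1 pp3:1
Op 5: read(P1, v1) -> 40. No state change.
Op 6: write(P0, v1, 120). refcount(pp1)=3>1 -> COPY to pp4. 5 ppages; refcounts: pp0:1 pp1:2 pp2:1 pp3:1 pp4:1
Op 7: read(P1, v1) -> 40. No state change.
P0: v1 -> pp4 = 120
P1: v1 -> pp1 = 40
P2: v1 -> pp1 = 40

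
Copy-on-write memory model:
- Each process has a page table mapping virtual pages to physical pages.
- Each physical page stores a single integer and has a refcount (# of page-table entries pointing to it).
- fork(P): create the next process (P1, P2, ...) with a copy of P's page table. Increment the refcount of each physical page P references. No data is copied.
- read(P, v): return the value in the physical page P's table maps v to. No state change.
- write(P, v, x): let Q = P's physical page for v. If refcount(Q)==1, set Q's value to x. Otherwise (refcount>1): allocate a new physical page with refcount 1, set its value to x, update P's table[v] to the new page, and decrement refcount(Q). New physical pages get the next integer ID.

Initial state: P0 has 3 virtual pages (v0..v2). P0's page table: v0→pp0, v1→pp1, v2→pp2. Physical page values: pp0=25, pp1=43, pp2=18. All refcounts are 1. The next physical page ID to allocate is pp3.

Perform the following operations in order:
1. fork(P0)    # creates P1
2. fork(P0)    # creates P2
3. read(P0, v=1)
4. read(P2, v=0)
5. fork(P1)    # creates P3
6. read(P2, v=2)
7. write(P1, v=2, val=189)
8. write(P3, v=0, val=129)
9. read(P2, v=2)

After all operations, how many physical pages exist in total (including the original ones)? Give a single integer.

Answer: 5

Derivation:
Op 1: fork(P0) -> P1. 3 ppages; refcounts: pp0:2 pp1:2 pp2:2
Op 2: fork(P0) -> P2. 3 ppages; refcounts: pp0:3 pp1:3 pp2:3
Op 3: read(P0, v1) -> 43. No state change.
Op 4: read(P2, v0) -> 25. No state change.
Op 5: fork(P1) -> P3. 3 ppages; refcounts: pp0:4 pp1:4 pp2:4
Op 6: read(P2, v2) -> 18. No state change.
Op 7: write(P1, v2, 189). refcount(pp2)=4>1 -> COPY to pp3. 4 ppages; refcounts: pp0:4 pp1:4 pp2:3 pp3:1
Op 8: write(P3, v0, 129). refcount(pp0)=4>1 -> COPY to pp4. 5 ppages; refcounts: pp0:3 pp1:4 pp2:3 pp3:1 pp4:1
Op 9: read(P2, v2) -> 18. No state change.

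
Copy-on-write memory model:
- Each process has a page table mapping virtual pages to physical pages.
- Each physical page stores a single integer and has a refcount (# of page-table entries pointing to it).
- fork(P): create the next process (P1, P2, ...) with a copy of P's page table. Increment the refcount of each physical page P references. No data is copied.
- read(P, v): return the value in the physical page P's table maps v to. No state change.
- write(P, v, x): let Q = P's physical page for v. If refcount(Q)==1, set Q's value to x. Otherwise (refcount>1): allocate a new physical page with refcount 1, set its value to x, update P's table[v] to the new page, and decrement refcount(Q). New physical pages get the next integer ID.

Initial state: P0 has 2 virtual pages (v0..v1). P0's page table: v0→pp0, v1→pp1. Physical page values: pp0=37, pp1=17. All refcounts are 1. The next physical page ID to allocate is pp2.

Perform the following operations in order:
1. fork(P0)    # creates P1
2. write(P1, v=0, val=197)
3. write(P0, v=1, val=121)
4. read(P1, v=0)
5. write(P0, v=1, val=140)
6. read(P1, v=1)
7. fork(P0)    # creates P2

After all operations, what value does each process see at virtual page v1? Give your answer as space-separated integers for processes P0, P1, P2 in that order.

Answer: 140 17 140

Derivation:
Op 1: fork(P0) -> P1. 2 ppages; refcounts: pp0:2 pp1:2
Op 2: write(P1, v0, 197). refcount(pp0)=2>1 -> COPY to pp2. 3 ppages; refcounts: pp0:1 pp1:2 pp2:1
Op 3: write(P0, v1, 121). refcount(pp1)=2>1 -> COPY to pp3. 4 ppages; refcounts: pp0:1 pp1:1 pp2:1 pp3:1
Op 4: read(P1, v0) -> 197. No state change.
Op 5: write(P0, v1, 140). refcount(pp3)=1 -> write in place. 4 ppages; refcounts: pp0:1 pp1:1 pp2:1 pp3:1
Op 6: read(P1, v1) -> 17. No state change.
Op 7: fork(P0) -> P2. 4 ppages; refcounts: pp0:2 pp1:1 pp2:1 pp3:2
P0: v1 -> pp3 = 140
P1: v1 -> pp1 = 17
P2: v1 -> pp3 = 140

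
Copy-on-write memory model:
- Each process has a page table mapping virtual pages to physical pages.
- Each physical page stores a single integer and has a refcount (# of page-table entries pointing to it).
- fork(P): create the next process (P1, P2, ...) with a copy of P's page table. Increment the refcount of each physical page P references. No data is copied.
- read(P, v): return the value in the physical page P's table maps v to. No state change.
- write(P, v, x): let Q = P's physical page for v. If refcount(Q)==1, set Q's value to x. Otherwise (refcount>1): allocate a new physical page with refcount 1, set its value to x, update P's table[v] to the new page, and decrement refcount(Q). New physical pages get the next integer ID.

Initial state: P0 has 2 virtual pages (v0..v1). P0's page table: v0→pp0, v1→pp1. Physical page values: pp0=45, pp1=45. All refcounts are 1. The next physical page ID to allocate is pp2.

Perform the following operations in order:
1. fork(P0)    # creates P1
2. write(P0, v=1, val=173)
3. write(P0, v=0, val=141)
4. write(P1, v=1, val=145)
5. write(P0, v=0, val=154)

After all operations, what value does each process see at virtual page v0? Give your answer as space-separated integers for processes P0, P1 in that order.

Answer: 154 45

Derivation:
Op 1: fork(P0) -> P1. 2 ppages; refcounts: pp0:2 pp1:2
Op 2: write(P0, v1, 173). refcount(pp1)=2>1 -> COPY to pp2. 3 ppages; refcounts: pp0:2 pp1:1 pp2:1
Op 3: write(P0, v0, 141). refcount(pp0)=2>1 -> COPY to pp3. 4 ppages; refcounts: pp0:1 pp1:1 pp2:1 pp3:1
Op 4: write(P1, v1, 145). refcount(pp1)=1 -> write in place. 4 ppages; refcounts: pp0:1 pp1:1 pp2:1 pp3:1
Op 5: write(P0, v0, 154). refcount(pp3)=1 -> write in place. 4 ppages; refcounts: pp0:1 pp1:1 pp2:1 pp3:1
P0: v0 -> pp3 = 154
P1: v0 -> pp0 = 45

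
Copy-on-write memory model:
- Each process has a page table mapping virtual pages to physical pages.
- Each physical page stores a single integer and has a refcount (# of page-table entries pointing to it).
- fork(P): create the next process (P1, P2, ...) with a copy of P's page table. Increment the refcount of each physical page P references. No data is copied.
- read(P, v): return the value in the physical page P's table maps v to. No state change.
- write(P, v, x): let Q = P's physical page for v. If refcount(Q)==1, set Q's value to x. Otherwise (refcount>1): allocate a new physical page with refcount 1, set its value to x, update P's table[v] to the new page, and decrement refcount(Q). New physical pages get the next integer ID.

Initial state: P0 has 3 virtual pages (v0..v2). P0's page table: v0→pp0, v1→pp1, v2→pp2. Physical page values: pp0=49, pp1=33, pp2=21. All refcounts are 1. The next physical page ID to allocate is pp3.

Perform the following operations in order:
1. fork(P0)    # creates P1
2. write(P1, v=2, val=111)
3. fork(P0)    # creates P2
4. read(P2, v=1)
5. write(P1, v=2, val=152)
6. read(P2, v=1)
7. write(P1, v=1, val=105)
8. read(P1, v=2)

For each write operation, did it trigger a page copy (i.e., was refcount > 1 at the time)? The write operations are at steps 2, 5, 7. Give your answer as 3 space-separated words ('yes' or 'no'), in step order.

Op 1: fork(P0) -> P1. 3 ppages; refcounts: pp0:2 pp1:2 pp2:2
Op 2: write(P1, v2, 111). refcount(pp2)=2>1 -> COPY to pp3. 4 ppages; refcounts: pp0:2 pp1:2 pp2:1 pp3:1
Op 3: fork(P0) -> P2. 4 ppages; refcounts: pp0:3 pp1:3 pp2:2 pp3:1
Op 4: read(P2, v1) -> 33. No state change.
Op 5: write(P1, v2, 152). refcount(pp3)=1 -> write in place. 4 ppages; refcounts: pp0:3 pp1:3 pp2:2 pp3:1
Op 6: read(P2, v1) -> 33. No state change.
Op 7: write(P1, v1, 105). refcount(pp1)=3>1 -> COPY to pp4. 5 ppages; refcounts: pp0:3 pp1:2 pp2:2 pp3:1 pp4:1
Op 8: read(P1, v2) -> 152. No state change.

yes no yes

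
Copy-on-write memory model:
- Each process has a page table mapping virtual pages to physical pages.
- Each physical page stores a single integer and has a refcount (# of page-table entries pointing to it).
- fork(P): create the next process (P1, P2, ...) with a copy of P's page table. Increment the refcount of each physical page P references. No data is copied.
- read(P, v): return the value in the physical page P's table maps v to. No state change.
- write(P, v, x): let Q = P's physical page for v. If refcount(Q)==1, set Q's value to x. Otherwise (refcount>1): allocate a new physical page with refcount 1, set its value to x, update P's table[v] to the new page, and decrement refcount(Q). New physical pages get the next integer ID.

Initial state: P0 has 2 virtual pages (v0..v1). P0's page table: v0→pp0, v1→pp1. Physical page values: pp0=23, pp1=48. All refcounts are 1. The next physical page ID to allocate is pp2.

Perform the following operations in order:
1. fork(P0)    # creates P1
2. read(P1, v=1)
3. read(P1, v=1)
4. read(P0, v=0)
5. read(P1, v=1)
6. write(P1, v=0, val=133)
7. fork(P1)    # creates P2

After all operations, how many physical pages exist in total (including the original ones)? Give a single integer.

Op 1: fork(P0) -> P1. 2 ppages; refcounts: pp0:2 pp1:2
Op 2: read(P1, v1) -> 48. No state change.
Op 3: read(P1, v1) -> 48. No state change.
Op 4: read(P0, v0) -> 23. No state change.
Op 5: read(P1, v1) -> 48. No state change.
Op 6: write(P1, v0, 133). refcount(pp0)=2>1 -> COPY to pp2. 3 ppages; refcounts: pp0:1 pp1:2 pp2:1
Op 7: fork(P1) -> P2. 3 ppages; refcounts: pp0:1 pp1:3 pp2:2

Answer: 3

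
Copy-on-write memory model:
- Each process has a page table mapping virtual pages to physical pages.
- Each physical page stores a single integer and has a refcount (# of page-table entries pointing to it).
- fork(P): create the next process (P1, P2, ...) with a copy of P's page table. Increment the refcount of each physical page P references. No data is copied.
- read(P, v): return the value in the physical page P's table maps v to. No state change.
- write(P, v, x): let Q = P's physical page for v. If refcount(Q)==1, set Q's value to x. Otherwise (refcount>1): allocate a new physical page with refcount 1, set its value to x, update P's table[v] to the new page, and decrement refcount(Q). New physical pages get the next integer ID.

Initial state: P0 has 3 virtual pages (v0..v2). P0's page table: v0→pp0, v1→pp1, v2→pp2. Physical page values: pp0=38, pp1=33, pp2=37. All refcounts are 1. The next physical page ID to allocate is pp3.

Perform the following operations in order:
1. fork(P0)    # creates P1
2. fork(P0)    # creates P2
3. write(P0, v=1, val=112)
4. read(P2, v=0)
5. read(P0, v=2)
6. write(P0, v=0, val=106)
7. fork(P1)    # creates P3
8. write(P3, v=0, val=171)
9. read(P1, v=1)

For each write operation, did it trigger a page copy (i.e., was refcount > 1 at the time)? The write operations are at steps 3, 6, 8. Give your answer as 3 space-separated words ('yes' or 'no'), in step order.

Op 1: fork(P0) -> P1. 3 ppages; refcounts: pp0:2 pp1:2 pp2:2
Op 2: fork(P0) -> P2. 3 ppages; refcounts: pp0:3 pp1:3 pp2:3
Op 3: write(P0, v1, 112). refcount(pp1)=3>1 -> COPY to pp3. 4 ppages; refcounts: pp0:3 pp1:2 pp2:3 pp3:1
Op 4: read(P2, v0) -> 38. No state change.
Op 5: read(P0, v2) -> 37. No state change.
Op 6: write(P0, v0, 106). refcount(pp0)=3>1 -> COPY to pp4. 5 ppages; refcounts: pp0:2 pp1:2 pp2:3 pp3:1 pp4:1
Op 7: fork(P1) -> P3. 5 ppages; refcounts: pp0:3 pp1:3 pp2:4 pp3:1 pp4:1
Op 8: write(P3, v0, 171). refcount(pp0)=3>1 -> COPY to pp5. 6 ppages; refcounts: pp0:2 pp1:3 pp2:4 pp3:1 pp4:1 pp5:1
Op 9: read(P1, v1) -> 33. No state change.

yes yes yes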